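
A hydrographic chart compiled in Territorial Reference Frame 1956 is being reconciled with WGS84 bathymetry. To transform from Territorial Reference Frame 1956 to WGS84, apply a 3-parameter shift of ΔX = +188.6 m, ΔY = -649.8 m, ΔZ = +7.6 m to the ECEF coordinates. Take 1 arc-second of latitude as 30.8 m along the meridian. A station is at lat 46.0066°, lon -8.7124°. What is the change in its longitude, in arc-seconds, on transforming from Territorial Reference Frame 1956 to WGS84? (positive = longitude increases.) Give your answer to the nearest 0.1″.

sin φ = 0.719420, cos φ = 0.694576, sin λ = -0.151475, cos λ = 0.988461.
East component: ΔE = −sin λ·ΔX + cos λ·ΔY = −(-0.151475)(188.6) + (0.988461)(-649.8) = -613.73 m.
1° of latitude spans 3600 × 30.80 = 110880 m; at latitude φ, 1° of longitude spans that × cos φ = 77014.5 m, so Δλ = -613.73 / 77014.5 × 3600 = -28.689″.

Δλ = -28.7″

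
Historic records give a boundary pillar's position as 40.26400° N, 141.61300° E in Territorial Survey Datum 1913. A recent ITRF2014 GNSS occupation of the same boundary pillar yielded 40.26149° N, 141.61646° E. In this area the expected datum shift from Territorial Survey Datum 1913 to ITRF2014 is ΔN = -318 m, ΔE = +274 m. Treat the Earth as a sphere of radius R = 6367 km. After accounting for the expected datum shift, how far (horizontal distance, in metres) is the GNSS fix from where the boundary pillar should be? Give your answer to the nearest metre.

44 m

Observed coordinate differences: Δφ = -0.00251°, Δλ = +0.00346°.
Converting to metres (1° lat = 111125 m, cos φ = 0.763075): observed ΔN = -278.9 m, observed ΔE = 293.4 m.
Subtracting the expected shift leaves a residual of -278.9 − (-318) = 39.1 m north and 293.4 − (274) = 19.4 m east.
Residual distance = √(39.1² + 19.4²) = 43.6 m.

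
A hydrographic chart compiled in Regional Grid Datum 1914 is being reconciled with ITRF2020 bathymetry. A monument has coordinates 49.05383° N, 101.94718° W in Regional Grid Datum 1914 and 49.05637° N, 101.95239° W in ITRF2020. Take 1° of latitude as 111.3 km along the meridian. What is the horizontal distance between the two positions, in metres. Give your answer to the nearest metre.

Δφ = 49.05637° − 49.05383° = +0.00254°; Δλ = -101.95239° − -101.94718° = -0.00521°.
ΔN = Δφ × 111300 = 282.7 m; ΔE = Δλ × 111300 × cos(49.05383°) = -0.00521 × 111300 × 0.655350 = -380.0 m.
Distance = √(ΔE² + ΔN²) = √((-380.0)² + 282.7²) = 473.6 m.

474 m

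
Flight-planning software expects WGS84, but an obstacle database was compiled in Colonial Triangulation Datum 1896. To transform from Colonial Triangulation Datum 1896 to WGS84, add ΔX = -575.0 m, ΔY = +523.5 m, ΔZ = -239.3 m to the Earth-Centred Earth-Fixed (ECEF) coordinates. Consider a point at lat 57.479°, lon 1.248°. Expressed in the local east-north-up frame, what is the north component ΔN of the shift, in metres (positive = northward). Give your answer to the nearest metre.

At φ = 57.479°, λ = 1.248°: sin φ = 0.843194, cos φ = 0.537609, sin λ = 0.021780, cos λ = 0.999763.
ΔN = −sin φ cos λ·ΔX − sin φ sin λ·ΔY + cos φ·ΔZ = −(0.843194)(0.999763)(-575.0) − (0.843194)(0.021780)(523.5) + (0.537609)(-239.3) = 346.46 m.

ΔN = 346 m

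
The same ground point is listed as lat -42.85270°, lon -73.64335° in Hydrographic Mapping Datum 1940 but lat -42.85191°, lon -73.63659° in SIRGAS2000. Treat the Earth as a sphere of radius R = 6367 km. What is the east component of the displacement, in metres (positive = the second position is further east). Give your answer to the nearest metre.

ΔE = 551 m

Δφ = -42.85191° − -42.85270° = +0.00079°; Δλ = -73.63659° − -73.64335° = +0.00676°.
1° along a meridian = πR/180 = 111125 m.
ΔN = Δφ × 111125 = 87.8 m; ΔE = Δλ × 111125 × cos(-42.85270°) = +0.00676 × 111125 × 0.733105 = 550.7 m.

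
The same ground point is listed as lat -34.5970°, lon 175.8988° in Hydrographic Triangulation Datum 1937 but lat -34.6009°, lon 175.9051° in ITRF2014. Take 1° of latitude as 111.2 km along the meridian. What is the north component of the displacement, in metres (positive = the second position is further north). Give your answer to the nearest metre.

ΔN = -434 m

Δφ = -34.6009° − -34.5970° = -0.0039°; Δλ = 175.9051° − 175.8988° = +0.0063°.
ΔN = Δφ × 111200 = -433.7 m; ΔE = Δλ × 111200 × cos(-34.5970°) = +0.0063 × 111200 × 0.823166 = 576.7 m.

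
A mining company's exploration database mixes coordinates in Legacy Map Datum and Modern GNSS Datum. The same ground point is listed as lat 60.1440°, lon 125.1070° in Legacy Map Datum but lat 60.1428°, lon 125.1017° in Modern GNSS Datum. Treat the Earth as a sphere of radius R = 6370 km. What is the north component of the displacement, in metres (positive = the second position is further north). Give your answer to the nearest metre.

Δφ = 60.1428° − 60.1440° = -0.0012°; Δλ = 125.1017° − 125.1070° = -0.0053°.
1° along a meridian = πR/180 = 111177 m.
ΔN = Δφ × 111177 = -133.4 m; ΔE = Δλ × 111177 × cos(60.1440°) = -0.0053 × 111177 × 0.497822 = -293.3 m.

ΔN = -133 m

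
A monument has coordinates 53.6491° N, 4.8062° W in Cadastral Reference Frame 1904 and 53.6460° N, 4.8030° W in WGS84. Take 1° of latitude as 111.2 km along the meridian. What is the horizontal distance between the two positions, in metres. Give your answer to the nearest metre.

404 m

Δφ = 53.6460° − 53.6491° = -0.0031°; Δλ = -4.8030° − -4.8062° = +0.0032°.
ΔN = Δφ × 111200 = -344.7 m; ΔE = Δλ × 111200 × cos(53.6491°) = +0.0032 × 111200 × 0.592729 = 210.9 m.
Distance = √(ΔE² + ΔN²) = √(210.9² + (-344.7)²) = 404.1 m.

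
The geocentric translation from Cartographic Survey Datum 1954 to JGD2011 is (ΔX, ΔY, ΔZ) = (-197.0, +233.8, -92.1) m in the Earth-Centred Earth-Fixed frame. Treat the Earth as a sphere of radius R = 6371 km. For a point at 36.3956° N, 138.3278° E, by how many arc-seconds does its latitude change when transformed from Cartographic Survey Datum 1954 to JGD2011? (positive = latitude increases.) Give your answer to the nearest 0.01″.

Δφ = -8.21″

sin φ = 0.593357, cos φ = 0.804939, sin λ = 0.664868, cos λ = -0.746961.
North component: ΔN = −sin φ cos λ·ΔX − sin φ sin λ·ΔY + cos φ·ΔZ = −(0.593357)(-0.746961)(-197.0) − (0.593357)(0.664868)(233.8) + (0.804939)(-92.1) = -253.68 m.
1° of latitude spans πR/180 = 111195 m, so Δφ = -253.68 / 111195 × 3600 = -8.213″.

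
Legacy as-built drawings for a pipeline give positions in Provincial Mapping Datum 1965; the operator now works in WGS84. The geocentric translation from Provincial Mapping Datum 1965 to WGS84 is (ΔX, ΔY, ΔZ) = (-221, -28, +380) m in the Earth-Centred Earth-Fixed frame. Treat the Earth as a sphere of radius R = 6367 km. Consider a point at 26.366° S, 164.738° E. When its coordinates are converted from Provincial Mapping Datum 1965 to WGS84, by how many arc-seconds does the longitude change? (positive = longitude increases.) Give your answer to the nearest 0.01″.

sin φ = -0.444104, cos φ = 0.895975, sin λ = 0.263233, cos λ = -0.964732.
East component: ΔE = −sin λ·ΔX + cos λ·ΔY = −(0.263233)(-221) + (-0.964732)(-28) = 85.19 m.
1° of latitude spans πR/180 = 111125 m; at latitude φ, 1° of longitude spans that × cos φ = 99565.4 m, so Δλ = 85.19 / 99565.4 × 3600 = 3.080″.

Δλ = 3.08″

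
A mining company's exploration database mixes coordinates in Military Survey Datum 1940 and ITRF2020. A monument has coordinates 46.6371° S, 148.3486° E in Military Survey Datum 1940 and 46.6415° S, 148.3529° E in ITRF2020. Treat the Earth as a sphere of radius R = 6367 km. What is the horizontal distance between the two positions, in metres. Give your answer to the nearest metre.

Δφ = -46.6415° − -46.6371° = -0.0044°; Δλ = 148.3529° − 148.3486° = +0.0043°.
1° along a meridian = πR/180 = 111125 m.
ΔN = Δφ × 111125 = -489.0 m; ΔE = Δλ × 111125 × cos(-46.6371°) = +0.0043 × 111125 × 0.686617 = 328.1 m.
Distance = √(ΔE² + ΔN²) = √(328.1² + (-489.0)²) = 588.8 m.

589 m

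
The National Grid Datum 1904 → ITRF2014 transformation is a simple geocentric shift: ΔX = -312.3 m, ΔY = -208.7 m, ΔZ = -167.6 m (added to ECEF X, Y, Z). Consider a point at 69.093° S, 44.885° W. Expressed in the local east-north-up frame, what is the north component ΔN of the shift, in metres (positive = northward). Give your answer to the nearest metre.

ΔN = -129 m

At φ = -69.093°, λ = -44.885°: sin φ = -0.934161, cos φ = 0.356852, sin λ = -0.705686, cos λ = 0.708525.
ΔN = −sin φ cos λ·ΔX − sin φ sin λ·ΔY + cos φ·ΔZ = −(-0.934161)(0.708525)(-312.3) − (-0.934161)(-0.705686)(-208.7) + (0.356852)(-167.6) = -128.93 m.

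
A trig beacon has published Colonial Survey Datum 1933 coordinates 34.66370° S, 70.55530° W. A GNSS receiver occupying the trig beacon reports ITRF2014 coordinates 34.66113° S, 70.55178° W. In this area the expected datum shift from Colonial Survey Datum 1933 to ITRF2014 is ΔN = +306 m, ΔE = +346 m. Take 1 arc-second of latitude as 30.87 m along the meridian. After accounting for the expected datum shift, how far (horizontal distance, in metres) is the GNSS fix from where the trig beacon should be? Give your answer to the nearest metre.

32 m

Observed coordinate differences: Δφ = +0.00257°, Δλ = +0.00352°.
Converting to metres (1° lat = 111132 m, cos φ = 0.822505): observed ΔN = 285.6 m, observed ΔE = 321.8 m.
Subtracting the expected shift leaves a residual of 285.6 − (306) = -20.4 m north and 321.8 − (346) = -24.2 m east.
Residual distance = √((-20.4)² + (-24.2)²) = 31.7 m.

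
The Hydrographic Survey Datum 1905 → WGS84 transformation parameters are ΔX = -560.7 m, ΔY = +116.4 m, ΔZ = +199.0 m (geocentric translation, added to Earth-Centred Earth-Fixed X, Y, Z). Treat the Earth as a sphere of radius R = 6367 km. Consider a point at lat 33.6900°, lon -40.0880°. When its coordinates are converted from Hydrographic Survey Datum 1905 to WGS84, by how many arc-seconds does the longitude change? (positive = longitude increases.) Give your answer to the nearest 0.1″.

Δλ = -10.6″

sin φ = 0.554699, cos φ = 0.832051, sin λ = -0.643963, cos λ = 0.765056.
East component: ΔE = −sin λ·ΔX + cos λ·ΔY = −(-0.643963)(-560.7) + (0.765056)(116.4) = -272.02 m.
1° of latitude spans πR/180 = 111125 m; at latitude φ, 1° of longitude spans that × cos φ = 92461.8 m, so Δλ = -272.02 / 92461.8 × 3600 = -10.591″.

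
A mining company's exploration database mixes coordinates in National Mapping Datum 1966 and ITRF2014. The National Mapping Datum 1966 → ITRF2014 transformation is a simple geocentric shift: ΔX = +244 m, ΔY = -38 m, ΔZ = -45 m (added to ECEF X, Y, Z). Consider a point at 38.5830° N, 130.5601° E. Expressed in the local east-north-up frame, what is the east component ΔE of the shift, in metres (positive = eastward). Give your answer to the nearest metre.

At φ = 38.5830°, λ = 130.5601°: sin φ = 0.623648, cos φ = 0.781706, sin λ = 0.759724, cos λ = -0.650245.
ΔE = −sin λ·ΔX + cos λ·ΔY = −(0.759724)·(244) + (-0.650245)·(-38) = -160.66 m.

ΔE = -161 m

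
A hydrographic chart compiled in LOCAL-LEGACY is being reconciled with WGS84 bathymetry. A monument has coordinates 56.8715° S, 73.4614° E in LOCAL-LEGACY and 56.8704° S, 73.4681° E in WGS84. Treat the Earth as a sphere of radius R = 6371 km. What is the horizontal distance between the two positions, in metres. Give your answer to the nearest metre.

425 m

Δφ = -56.8704° − -56.8715° = +0.0011°; Δλ = 73.4681° − 73.4614° = +0.0067°.
1° along a meridian = πR/180 = 111195 m.
ΔN = Δφ × 111195 = 122.3 m; ΔE = Δλ × 111195 × cos(-56.8715°) = +0.0067 × 111195 × 0.546519 = 407.2 m.
Distance = √(ΔE² + ΔN²) = √(407.2² + 122.3²) = 425.1 m.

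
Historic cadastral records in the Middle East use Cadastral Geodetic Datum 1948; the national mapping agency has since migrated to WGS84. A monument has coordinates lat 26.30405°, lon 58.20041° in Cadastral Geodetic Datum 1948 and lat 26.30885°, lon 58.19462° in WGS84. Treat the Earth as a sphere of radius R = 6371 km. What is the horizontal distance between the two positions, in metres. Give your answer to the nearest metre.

786 m

Δφ = 26.30885° − 26.30405° = +0.00480°; Δλ = 58.19462° − 58.20041° = -0.00579°.
1° along a meridian = πR/180 = 111195 m.
ΔN = Δφ × 111195 = 533.7 m; ΔE = Δλ × 111195 × cos(26.30405°) = -0.00579 × 111195 × 0.896455 = -577.2 m.
Distance = √(ΔE² + ΔN²) = √((-577.2)² + 533.7²) = 786.1 m.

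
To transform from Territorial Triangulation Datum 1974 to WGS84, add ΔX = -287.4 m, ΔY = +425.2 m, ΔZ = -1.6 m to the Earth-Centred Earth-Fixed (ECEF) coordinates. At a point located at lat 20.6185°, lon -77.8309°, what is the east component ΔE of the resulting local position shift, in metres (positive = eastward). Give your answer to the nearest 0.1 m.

The local east axis at (φ, λ) is (−sin λ, cos λ, 0), so ΔE = −sin(-77.8309°)·(-287.4) + cos(-77.8309°)·425.2 = -191.31 m.

ΔE = -191.3 m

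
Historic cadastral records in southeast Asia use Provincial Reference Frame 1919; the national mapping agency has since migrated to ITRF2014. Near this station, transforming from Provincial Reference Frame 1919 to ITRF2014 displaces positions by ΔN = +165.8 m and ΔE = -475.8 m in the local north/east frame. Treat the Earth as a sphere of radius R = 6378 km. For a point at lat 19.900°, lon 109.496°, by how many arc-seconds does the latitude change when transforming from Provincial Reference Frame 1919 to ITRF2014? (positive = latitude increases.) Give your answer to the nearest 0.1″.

On a sphere of radius R, 1 rad of latitude = R, so Δφ = ΔN / R = 165.8 / 6378000 = 2.5996e-05 rad = 5.362″.

Δφ = 5.4″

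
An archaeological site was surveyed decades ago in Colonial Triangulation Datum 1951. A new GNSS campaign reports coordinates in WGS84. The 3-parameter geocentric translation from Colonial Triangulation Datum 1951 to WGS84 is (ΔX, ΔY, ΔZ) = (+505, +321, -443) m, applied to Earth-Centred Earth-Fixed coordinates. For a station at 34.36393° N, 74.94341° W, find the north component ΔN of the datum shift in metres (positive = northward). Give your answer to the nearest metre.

The local north axis is (−sin φ cos λ, −sin φ sin λ, cos φ), giving ΔN = -74.047 + 174.967 − 365.683 = -264.76 m.

ΔN = -265 m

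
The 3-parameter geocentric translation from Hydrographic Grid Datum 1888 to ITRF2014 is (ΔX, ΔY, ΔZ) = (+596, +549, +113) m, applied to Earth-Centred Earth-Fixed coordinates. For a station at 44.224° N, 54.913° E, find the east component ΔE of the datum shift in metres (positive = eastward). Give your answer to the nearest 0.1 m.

ΔE = -172.1 m

The local east axis at (φ, λ) is (−sin λ, cos λ, 0), so ΔE = −sin(54.913°)·596 + cos(54.913°)·549 = -172.12 m.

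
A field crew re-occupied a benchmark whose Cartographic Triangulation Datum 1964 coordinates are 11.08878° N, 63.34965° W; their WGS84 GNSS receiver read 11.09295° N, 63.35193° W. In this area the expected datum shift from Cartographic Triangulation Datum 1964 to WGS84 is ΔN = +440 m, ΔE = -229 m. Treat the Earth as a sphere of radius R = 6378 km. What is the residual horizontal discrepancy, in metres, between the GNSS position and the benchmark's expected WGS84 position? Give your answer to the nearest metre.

31 m

Observed coordinate differences: Δφ = +0.00417°, Δλ = -0.00228°.
Converting to metres (1° lat = 111317 m, cos φ = 0.981330): observed ΔN = 464.2 m, observed ΔE = -249.1 m.
Subtracting the expected shift leaves a residual of 464.2 − (440) = 24.2 m north and -249.1 − (-229) = -20.1 m east.
Residual distance = √(24.2² + (-20.1)²) = 31.4 m.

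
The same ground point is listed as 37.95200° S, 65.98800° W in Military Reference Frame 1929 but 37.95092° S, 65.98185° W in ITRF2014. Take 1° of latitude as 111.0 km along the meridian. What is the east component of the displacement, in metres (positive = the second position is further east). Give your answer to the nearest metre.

ΔE = 538 m

Δφ = -37.95092° − -37.95200° = +0.00108°; Δλ = -65.98185° − -65.98800° = +0.00615°.
ΔN = Δφ × 111000 = 119.9 m; ΔE = Δλ × 111000 × cos(-37.95200°) = +0.00615 × 111000 × 0.788526 = 538.3 m.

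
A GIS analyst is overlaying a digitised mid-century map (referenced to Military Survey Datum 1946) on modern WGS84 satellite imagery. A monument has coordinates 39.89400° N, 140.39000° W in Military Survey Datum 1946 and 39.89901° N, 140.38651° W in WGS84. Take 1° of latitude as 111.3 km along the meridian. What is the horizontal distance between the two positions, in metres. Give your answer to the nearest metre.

632 m

Δφ = 39.89901° − 39.89400° = +0.00501°; Δλ = -140.38651° − -140.39000° = +0.00349°.
ΔN = Δφ × 111300 = 557.6 m; ΔE = Δλ × 111300 × cos(39.89400°) = +0.00349 × 111300 × 0.767232 = 298.0 m.
Distance = √(ΔE² + ΔN²) = √(298.0² + 557.6²) = 632.3 m.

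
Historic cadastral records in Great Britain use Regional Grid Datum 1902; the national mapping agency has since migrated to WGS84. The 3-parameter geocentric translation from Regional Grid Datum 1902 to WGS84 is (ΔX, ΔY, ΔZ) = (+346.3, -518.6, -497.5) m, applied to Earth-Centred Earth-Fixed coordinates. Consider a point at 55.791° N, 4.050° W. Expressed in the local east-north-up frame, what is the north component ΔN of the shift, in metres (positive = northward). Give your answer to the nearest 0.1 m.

At φ = 55.791°, λ = -4.050°: sin φ = 0.826992, cos φ = 0.562213, sin λ = -0.070627, cos λ = 0.997503.
ΔN = −sin φ cos λ·ΔX − sin φ sin λ·ΔY + cos φ·ΔZ = −(0.826992)(0.997503)(346.3) − (0.826992)(-0.070627)(-518.6) + (0.562213)(-497.5) = -595.66 m.

ΔN = -595.7 m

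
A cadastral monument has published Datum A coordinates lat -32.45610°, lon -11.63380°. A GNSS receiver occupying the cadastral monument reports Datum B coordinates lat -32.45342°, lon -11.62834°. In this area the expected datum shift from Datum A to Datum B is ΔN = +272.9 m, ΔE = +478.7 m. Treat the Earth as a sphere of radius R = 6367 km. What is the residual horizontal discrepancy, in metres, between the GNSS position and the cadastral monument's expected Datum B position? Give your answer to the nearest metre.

Observed coordinate differences: Δφ = +0.00268°, Δλ = +0.00546°.
Converting to metres (1° lat = 111125 m, cos φ = 0.843803): observed ΔN = 297.8 m, observed ΔE = 512.0 m.
Subtracting the expected shift leaves a residual of 297.8 − (272.9) = 24.9 m north and 512.0 − (478.7) = 33.3 m east.
Residual distance = √(24.9² + 33.3²) = 41.6 m.

42 m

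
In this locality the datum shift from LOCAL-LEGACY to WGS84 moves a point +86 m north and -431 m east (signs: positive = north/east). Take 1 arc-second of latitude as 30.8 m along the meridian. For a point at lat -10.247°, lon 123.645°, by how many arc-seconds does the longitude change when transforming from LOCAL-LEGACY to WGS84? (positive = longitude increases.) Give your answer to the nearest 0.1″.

Δλ = -14.2″

At latitude -10.247°, cos φ = 0.984050.
1″ of longitude at this latitude = 30.80 × cos φ = 30.3087 m, so Δλ = -431.0 / 30.3087 = -14.220″.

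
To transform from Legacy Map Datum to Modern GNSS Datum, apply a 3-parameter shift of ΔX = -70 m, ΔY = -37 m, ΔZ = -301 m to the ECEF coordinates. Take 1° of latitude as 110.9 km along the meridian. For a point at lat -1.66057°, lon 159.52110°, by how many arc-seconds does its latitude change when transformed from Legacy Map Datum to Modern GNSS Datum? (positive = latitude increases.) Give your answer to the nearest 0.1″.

Δφ = -9.7″

sin φ = -0.028978, cos φ = 0.999580, sin λ = 0.349862, cos λ = -0.936801.
North component: ΔN = −sin φ cos λ·ΔX − sin φ sin λ·ΔY + cos φ·ΔZ = −(-0.028978)(-0.936801)(-70) − (-0.028978)(0.349862)(-37) + (0.999580)(-301) = -299.35 m.
1° of latitude spans 110900 m, so Δφ = -299.35 / 110900 × 3600 = -9.717″.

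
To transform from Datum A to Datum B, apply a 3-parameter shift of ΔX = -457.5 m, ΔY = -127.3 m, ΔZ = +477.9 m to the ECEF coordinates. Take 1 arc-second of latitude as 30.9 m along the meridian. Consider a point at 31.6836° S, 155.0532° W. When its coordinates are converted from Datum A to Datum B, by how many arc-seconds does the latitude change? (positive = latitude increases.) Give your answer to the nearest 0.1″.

sin φ = -0.525228, cos φ = 0.850961, sin λ = -0.421777, cos λ = -0.906700.
North component: ΔN = −sin φ cos λ·ΔX − sin φ sin λ·ΔY + cos φ·ΔZ = −(-0.525228)(-0.906700)(-457.5) − (-0.525228)(-0.421777)(-127.3) + (0.850961)(477.9) = 652.75 m.
1° of latitude spans 3600 × 30.90 = 111240 m, so Δφ = 652.75 / 111240 × 3600 = 21.125″.

Δφ = 21.1″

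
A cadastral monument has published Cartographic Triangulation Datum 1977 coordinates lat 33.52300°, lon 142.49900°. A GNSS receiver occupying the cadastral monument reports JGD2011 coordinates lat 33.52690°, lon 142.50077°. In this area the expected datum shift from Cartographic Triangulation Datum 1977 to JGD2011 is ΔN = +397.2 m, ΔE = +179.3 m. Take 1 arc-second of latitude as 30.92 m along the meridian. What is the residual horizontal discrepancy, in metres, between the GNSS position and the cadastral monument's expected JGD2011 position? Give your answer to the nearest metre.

Observed coordinate differences: Δφ = +0.00390°, Δλ = +0.00177°.
Converting to metres (1° lat = 111312 m, cos φ = 0.833664): observed ΔN = 434.1 m, observed ΔE = 164.3 m.
Subtracting the expected shift leaves a residual of 434.1 − (397.2) = 36.9 m north and 164.3 − (179.3) = -15.0 m east.
Residual distance = √(36.9² + (-15.0)²) = 39.9 m.

40 m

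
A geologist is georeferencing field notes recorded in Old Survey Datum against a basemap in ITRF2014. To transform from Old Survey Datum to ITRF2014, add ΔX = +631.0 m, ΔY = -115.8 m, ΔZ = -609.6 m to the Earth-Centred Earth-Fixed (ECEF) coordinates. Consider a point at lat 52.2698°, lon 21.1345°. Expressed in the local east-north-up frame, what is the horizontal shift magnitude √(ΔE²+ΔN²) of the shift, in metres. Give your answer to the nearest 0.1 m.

872.6 m

At φ = 52.2698°, λ = 21.1345°: sin φ = 0.790901, cos φ = 0.611944, sin λ = 0.360559, cos λ = 0.932737.
ΔE = −sin λ·ΔX + cos λ·ΔY = −(0.360559)·(631.0) + (0.932737)·(-115.8) = -335.52 m.
ΔN = −sin φ cos λ·ΔX − sin φ sin λ·ΔY + cos φ·ΔZ = −(0.790901)(0.932737)(631.0) − (0.790901)(0.360559)(-115.8) + (0.611944)(-609.6) = -805.51 m.
Horizontal magnitude = √(ΔE² + ΔN²) = √((-335.52)² + (-805.51)²) = 872.59 m.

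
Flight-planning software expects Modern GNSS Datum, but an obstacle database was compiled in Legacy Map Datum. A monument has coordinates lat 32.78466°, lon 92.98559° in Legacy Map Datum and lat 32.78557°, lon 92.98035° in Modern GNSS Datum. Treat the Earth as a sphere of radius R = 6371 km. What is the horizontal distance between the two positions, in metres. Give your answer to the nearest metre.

Δφ = 32.78557° − 32.78466° = +0.00091°; Δλ = 92.98035° − 92.98559° = -0.00524°.
1° along a meridian = πR/180 = 111195 m.
ΔN = Δφ × 111195 = 101.2 m; ΔE = Δλ × 111195 × cos(32.78466°) = -0.00524 × 111195 × 0.840712 = -489.9 m.
Distance = √(ΔE² + ΔN²) = √((-489.9)² + 101.2²) = 500.2 m.

500 m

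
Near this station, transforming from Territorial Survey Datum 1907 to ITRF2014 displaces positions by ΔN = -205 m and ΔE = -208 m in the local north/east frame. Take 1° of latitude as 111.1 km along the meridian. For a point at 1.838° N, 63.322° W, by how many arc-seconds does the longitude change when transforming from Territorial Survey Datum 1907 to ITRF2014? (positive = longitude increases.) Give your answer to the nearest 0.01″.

At latitude 1.838°, cos φ = 0.999486.
1° of longitude at this latitude = 111.1 × cos φ = 111.04 km, so Δλ = -208.0 / 111042.8 = -0.0018732° = -6.743″.

Δλ = -6.74″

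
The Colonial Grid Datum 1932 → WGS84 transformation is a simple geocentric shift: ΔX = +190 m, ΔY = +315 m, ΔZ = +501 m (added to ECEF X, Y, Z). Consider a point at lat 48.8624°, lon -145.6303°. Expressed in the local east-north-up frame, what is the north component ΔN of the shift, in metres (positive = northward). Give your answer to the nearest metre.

ΔN = 582 m

At φ = 48.8624°, λ = -145.6303°: sin φ = 0.753132, cos φ = 0.657870, sin λ = -0.564531, cos λ = -0.825412.
ΔN = −sin φ cos λ·ΔX − sin φ sin λ·ΔY + cos φ·ΔZ = −(0.753132)(-0.825412)(190) − (0.753132)(-0.564531)(315) + (0.657870)(501) = 581.63 m.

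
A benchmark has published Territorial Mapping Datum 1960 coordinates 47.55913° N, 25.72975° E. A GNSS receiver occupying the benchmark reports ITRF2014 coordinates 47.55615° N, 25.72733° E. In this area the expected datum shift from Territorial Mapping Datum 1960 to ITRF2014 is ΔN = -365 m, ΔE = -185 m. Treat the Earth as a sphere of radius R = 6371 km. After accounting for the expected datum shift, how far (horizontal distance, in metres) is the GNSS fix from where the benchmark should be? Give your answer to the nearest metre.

Observed coordinate differences: Δφ = -0.00298°, Δλ = -0.00242°.
Converting to metres (1° lat = 111195 m, cos φ = 0.674829): observed ΔN = -331.4 m, observed ΔE = -181.6 m.
Subtracting the expected shift leaves a residual of -331.4 − (-365) = 33.6 m north and -181.6 − (-185) = 3.4 m east.
Residual distance = √(33.6² + 3.4²) = 33.8 m.

34 m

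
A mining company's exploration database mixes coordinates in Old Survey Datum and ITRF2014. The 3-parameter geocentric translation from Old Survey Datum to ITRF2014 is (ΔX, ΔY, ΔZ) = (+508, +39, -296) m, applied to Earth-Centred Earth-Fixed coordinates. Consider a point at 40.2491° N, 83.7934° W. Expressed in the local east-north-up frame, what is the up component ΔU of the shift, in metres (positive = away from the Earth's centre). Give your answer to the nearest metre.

At φ = 40.2491°, λ = -83.7934°: sin φ = 0.646112, cos φ = 0.763243, sin λ = -0.994139, cos λ = 0.108114.
ΔU = cos φ cos λ·ΔX + cos φ sin λ·ΔY + sin φ·ΔZ = (0.763243)(0.108114)(508) + (0.763243)(-0.994139)(39) + (0.646112)(-296) = -178.92 m.

ΔU = -179 m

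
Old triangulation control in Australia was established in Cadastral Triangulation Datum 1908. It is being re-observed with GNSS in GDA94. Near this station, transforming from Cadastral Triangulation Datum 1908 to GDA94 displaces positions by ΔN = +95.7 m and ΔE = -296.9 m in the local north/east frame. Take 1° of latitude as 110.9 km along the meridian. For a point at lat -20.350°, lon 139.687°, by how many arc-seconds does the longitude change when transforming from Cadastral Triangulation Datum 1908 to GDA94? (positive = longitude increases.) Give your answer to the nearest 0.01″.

Δλ = -10.28″

At latitude -20.350°, cos φ = 0.937586.
1° of longitude at this latitude = 110.9 × cos φ = 103.98 km, so Δλ = -296.9 / 103978.3 = -0.0028554° = -10.279″.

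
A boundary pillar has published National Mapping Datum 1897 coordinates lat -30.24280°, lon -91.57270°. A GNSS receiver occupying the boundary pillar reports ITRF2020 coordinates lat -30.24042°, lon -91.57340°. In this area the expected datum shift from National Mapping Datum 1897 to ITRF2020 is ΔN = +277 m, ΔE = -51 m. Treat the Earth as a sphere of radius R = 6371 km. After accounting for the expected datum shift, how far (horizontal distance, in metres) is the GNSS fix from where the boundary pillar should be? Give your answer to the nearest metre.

20 m

Observed coordinate differences: Δφ = +0.00238°, Δλ = -0.00070°.
Converting to metres (1° lat = 111195 m, cos φ = 0.863899): observed ΔN = 264.6 m, observed ΔE = -67.2 m.
Subtracting the expected shift leaves a residual of 264.6 − (277) = -12.4 m north and -67.2 − (-51) = -16.2 m east.
Residual distance = √((-12.4)² + (-16.2)²) = 20.4 m.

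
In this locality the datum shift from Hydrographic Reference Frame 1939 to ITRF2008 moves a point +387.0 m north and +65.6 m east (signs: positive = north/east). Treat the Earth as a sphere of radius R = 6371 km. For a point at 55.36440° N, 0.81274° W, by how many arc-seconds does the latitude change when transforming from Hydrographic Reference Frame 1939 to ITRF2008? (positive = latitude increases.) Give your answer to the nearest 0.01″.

On a sphere of radius R, 1 rad of latitude = R, so Δφ = ΔN / R = 387.0 / 6371000 = 6.0744e-05 rad = 12.529″.

Δφ = 12.53″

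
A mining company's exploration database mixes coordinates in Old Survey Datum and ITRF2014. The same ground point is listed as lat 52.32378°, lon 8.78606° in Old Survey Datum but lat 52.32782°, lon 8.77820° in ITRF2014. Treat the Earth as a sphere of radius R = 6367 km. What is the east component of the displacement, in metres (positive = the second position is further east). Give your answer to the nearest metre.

ΔE = -534 m

Δφ = 52.32782° − 52.32378° = +0.00404°; Δλ = 8.77820° − 8.78606° = -0.00786°.
1° along a meridian = πR/180 = 111125 m.
ΔN = Δφ × 111125 = 448.9 m; ΔE = Δλ × 111125 × cos(52.32378°) = -0.00786 × 111125 × 0.611199 = -533.8 m.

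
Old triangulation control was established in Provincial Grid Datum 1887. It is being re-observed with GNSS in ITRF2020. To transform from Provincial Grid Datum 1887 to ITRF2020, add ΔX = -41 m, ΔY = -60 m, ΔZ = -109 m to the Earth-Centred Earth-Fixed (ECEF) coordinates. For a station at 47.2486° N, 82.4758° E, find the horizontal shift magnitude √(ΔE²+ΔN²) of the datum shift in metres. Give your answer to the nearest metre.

42 m

The local east axis at (φ, λ) is (−sin λ, cos λ, 0), so ΔE = −sin(82.4758°)·(-41) + cos(82.4758°)·(-60) = 32.79 m.
The local north axis is (−sin φ cos λ, −sin φ sin λ, cos φ), giving ΔN = 3.942 + 43.679 − 73.991 = -26.37 m.
Horizontal magnitude = √(ΔE² + ΔN²) = √(32.79² + (-26.37)²) = 42.08 m.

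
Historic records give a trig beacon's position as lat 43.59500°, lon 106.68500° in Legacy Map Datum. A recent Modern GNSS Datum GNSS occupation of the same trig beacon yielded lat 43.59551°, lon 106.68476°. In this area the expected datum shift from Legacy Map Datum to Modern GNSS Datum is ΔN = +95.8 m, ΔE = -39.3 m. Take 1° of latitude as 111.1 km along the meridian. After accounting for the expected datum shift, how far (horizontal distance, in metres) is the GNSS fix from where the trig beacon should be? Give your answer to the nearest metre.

Observed coordinate differences: Δφ = +0.00051°, Δλ = -0.00024°.
Converting to metres (1° lat = 111100 m, cos φ = 0.724232): observed ΔN = 56.7 m, observed ΔE = -19.3 m.
Subtracting the expected shift leaves a residual of 56.7 − (95.8) = -39.1 m north and -19.3 − (-39.3) = 20.0 m east.
Residual distance = √((-39.1)² + 20.0²) = 43.9 m.

44 m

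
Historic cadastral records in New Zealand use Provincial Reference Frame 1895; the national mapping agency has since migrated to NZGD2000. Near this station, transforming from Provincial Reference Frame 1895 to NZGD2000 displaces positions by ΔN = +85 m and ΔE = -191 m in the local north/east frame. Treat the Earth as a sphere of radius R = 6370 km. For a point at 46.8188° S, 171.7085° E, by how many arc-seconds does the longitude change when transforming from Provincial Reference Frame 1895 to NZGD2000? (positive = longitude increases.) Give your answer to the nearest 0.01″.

At latitude -46.8188°, cos φ = 0.684308.
One radian of longitude at latitude φ spans R cos φ, so Δλ = ΔE / (R cos φ) = -191.0 / (6370000 × 0.684308) = -4.3817e-05 rad = -9.038″.

Δλ = -9.04″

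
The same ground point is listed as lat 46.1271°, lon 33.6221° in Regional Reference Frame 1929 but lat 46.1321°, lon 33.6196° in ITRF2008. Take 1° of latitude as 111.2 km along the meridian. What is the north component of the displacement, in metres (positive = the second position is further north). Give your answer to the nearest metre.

Δφ = 46.1321° − 46.1271° = +0.0050°; Δλ = 33.6196° − 33.6221° = -0.0025°.
ΔN = Δφ × 111200 = 556.0 m; ΔE = Δλ × 111200 × cos(46.1271°) = -0.0025 × 111200 × 0.693061 = -192.7 m.

ΔN = 556 m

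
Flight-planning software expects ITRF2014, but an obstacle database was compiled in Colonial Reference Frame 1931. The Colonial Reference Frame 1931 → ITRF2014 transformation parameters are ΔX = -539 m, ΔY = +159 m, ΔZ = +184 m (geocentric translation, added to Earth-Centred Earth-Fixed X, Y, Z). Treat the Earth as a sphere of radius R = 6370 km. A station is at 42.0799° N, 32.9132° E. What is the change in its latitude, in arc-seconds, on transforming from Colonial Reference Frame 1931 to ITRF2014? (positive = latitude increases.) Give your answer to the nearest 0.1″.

sin φ = 0.670166, cos φ = 0.742211, sin λ = 0.543368, cos λ = 0.839495.
North component: ΔN = −sin φ cos λ·ΔX − sin φ sin λ·ΔY + cos φ·ΔZ = −(0.670166)(0.839495)(-539) − (0.670166)(0.543368)(159) + (0.742211)(184) = 381.91 m.
1° of latitude spans πR/180 = 111177 m, so Δφ = 381.91 / 111177 × 3600 = 12.366″.

Δφ = 12.4″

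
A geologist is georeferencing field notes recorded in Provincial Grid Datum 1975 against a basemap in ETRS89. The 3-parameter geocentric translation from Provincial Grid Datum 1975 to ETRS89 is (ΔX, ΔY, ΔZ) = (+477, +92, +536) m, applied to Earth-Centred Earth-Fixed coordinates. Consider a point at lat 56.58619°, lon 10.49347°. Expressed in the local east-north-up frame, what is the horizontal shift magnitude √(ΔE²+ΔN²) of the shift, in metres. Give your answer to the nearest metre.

The local east axis at (φ, λ) is (−sin λ, cos λ, 0), so ΔE = −sin(10.49347°)·477 + cos(10.49347°)·92 = 3.59 m.
The local north axis is (−sin φ cos λ, −sin φ sin λ, cos φ), giving ΔN = -391.500 − 13.986 + 295.166 = -110.32 m.
Horizontal magnitude = √(ΔE² + ΔN²) = √(3.59² + (-110.32)²) = 110.38 m.

110 m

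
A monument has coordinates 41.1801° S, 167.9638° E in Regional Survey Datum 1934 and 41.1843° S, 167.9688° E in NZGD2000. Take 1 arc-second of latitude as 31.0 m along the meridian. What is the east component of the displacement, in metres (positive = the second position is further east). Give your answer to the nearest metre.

ΔE = 420 m

Δφ = -41.1843° − -41.1801° = -0.0042°; Δλ = 167.9688° − 167.9638° = +0.0050°.
1° of latitude = 3600 × 31.00 = 111600 m.
ΔN = Δφ × 111600 = -468.7 m; ΔE = Δλ × 111600 × cos(-41.1801°) = +0.0050 × 111600 × 0.752644 = 420.0 m.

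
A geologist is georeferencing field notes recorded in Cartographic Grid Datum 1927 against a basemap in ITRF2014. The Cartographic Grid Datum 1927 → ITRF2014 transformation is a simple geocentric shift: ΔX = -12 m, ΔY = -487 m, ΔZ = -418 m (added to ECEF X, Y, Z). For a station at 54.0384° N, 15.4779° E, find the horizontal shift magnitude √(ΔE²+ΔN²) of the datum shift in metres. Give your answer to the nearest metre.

484 m

The local east axis at (φ, λ) is (−sin λ, cos λ, 0), so ΔE = −sin(15.4779°)·(-12) + cos(15.4779°)·(-487) = -466.14 m.
The local north axis is (−sin φ cos λ, −sin φ sin λ, cos φ), giving ΔN = 9.361 + 105.194 − 245.468 = -130.91 m.
Horizontal magnitude = √(ΔE² + ΔN²) = √((-466.14)² + (-130.91)²) = 484.17 m.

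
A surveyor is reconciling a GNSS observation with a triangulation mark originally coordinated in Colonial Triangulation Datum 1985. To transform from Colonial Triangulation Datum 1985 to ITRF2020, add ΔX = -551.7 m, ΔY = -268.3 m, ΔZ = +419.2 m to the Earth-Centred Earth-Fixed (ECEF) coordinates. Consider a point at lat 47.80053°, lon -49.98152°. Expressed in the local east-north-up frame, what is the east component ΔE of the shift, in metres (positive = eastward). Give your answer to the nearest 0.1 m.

At φ = 47.80053°, λ = -49.98152°: sin φ = 0.740811, cos φ = 0.671714, sin λ = -0.765837, cos λ = 0.643035.
ΔE = −sin λ·ΔX + cos λ·ΔY = −(-0.765837)·(-551.7) + (0.643035)·(-268.3) = -595.04 m.

ΔE = -595.0 m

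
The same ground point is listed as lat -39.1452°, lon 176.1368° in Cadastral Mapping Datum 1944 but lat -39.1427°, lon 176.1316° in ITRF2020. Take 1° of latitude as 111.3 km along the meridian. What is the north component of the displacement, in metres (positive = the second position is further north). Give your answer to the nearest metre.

Δφ = -39.1427° − -39.1452° = +0.0025°; Δλ = 176.1316° − 176.1368° = -0.0052°.
ΔN = Δφ × 111300 = 278.3 m; ΔE = Δλ × 111300 × cos(-39.1452°) = -0.0052 × 111300 × 0.775549 = -448.9 m.

ΔN = 278 m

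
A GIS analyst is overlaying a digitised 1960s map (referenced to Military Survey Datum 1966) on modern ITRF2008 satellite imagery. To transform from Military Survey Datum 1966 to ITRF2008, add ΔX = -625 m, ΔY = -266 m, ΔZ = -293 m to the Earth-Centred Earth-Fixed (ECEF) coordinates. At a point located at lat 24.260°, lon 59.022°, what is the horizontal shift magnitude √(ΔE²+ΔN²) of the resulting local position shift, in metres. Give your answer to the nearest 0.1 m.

The local east axis at (φ, λ) is (−sin λ, cos λ, 0), so ΔE = −sin(59.022°)·(-625) + cos(59.022°)·(-266) = 398.94 m.
The local north axis is (−sin φ cos λ, −sin φ sin λ, cos φ), giving ΔN = 132.177 + 93.704 − 267.125 = -41.24 m.
Horizontal magnitude = √(ΔE² + ΔN²) = √(398.94² + (-41.24)²) = 401.07 m.

401.1 m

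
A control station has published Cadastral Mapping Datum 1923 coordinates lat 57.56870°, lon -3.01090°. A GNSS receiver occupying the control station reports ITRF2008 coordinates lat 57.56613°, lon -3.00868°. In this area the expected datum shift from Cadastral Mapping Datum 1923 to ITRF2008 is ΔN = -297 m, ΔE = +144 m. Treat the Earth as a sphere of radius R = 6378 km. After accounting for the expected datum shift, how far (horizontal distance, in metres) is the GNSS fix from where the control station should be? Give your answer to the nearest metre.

Observed coordinate differences: Δφ = -0.00257°, Δλ = +0.00222°.
Converting to metres (1° lat = 111317 m, cos φ = 0.536288): observed ΔN = -286.1 m, observed ΔE = 132.5 m.
Subtracting the expected shift leaves a residual of -286.1 − (-297) = 10.9 m north and 132.5 − (144) = -11.5 m east.
Residual distance = √(10.9² + (-11.5)²) = 15.8 m.

16 m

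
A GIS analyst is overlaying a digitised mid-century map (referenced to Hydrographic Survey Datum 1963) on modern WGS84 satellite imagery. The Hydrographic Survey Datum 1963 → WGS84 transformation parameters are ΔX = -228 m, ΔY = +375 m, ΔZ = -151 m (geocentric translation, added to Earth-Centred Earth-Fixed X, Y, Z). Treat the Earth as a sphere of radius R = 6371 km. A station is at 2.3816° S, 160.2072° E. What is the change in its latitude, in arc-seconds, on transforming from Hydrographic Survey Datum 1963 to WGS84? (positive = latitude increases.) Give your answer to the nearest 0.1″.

Δφ = -4.4″

sin φ = -0.041555, cos φ = 0.999136, sin λ = 0.338620, cos λ = -0.940923.
North component: ΔN = −sin φ cos λ·ΔX − sin φ sin λ·ΔY + cos φ·ΔZ = −(-0.041555)(-0.940923)(-228) − (-0.041555)(0.338620)(375) + (0.999136)(-151) = -136.68 m.
1° of latitude spans πR/180 = 111195 m, so Δφ = -136.68 / 111195 × 3600 = -4.425″.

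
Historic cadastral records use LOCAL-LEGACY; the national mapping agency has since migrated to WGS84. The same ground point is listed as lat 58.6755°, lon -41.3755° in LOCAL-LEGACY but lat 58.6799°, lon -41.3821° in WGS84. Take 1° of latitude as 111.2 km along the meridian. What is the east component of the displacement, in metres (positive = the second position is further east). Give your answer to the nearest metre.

Δφ = 58.6799° − 58.6755° = +0.0044°; Δλ = -41.3821° − -41.3755° = -0.0066°.
ΔN = Δφ × 111200 = 489.3 m; ΔE = Δλ × 111200 × cos(58.6755°) = -0.0066 × 111200 × 0.519884 = -381.6 m.

ΔE = -382 m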